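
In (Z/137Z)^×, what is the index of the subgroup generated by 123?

8

By Lagrange's theorem, ord_137(123) divides φ(137) = 137 − 1 = 136 = 2^3 · 17.
Divisors of 136: 1, 2, 4, 8, 17, 34, 68, 136.
Compute 123^d (mod 137) for the divisors d until we hit 1:
123^1 ≡ 123
123^2 ≡ 59
123^4 ≡ 56
123^8 ≡ 122
123^17 ≡ 1
The order of 123 is 17, so the subgroup it generates has 17 elements.
The index is φ(137) / ord(123) = 136 / 17 = 8.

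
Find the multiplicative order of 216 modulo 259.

Since 216 ∈ (Z/259Z)^×, its order divides φ(259) = φ(7·37) = (7−1)·(37−1) = 6·36 = 216 = 2^3 · 3^3.
Divisors of 216: 1, 2, 3, 4, 6, 8, 9, 12, 18, 24, 27, 36, 54, 72, 108, 216.
Test each divisor d:
216^1 ≡ 216
216^2 ≡ 36
216^3 ≡ 6
216^4 ≡ 1
So ord_259(216) = 4.

4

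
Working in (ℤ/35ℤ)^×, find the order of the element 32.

12

The order of 32 must divide φ(35) = φ(5·7) = (5−1)·(7−1) = 4·6 = 24 = 2^3 · 3.
Divisors of 24: 1, 2, 3, 4, 6, 8, 12, 24.
Check 32^d mod 35 for each divisor in increasing order:
32^1 ≡ 32 (mod 35)
32^2 ≡ 9 (mod 35)
32^3 ≡ 8 (mod 35)
32^4 ≡ 11 (mod 35)
32^6 ≡ 29 (mod 35)
32^8 ≡ 16 (mod 35)
32^12 ≡ 1 (mod 35) ✓
The smallest such exponent is 12, so the order of 32 is 12.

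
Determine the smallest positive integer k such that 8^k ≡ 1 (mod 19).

By Lagrange's theorem, ord_19(8) divides φ(19) = 19 − 1 = 18 = 2 · 3^2.
Divisors of 18: 1, 2, 3, 6, 9, 18.
Check 8^d mod 19 for each divisor in increasing order:
8^1 ≡ 8
8^2 ≡ 7
8^3 ≡ 18
8^6 ≡ 1
So ord_19(8) = 6.

6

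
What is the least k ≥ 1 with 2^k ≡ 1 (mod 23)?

11

By Lagrange's theorem, ord_23(2) divides φ(23) = 23 − 1 = 22 = 2 · 11.
Divisors of 22: 1, 2, 11, 22.
Check 2^d mod 23 for each divisor in increasing order:
2^1 ≡ 2 (mod 23)
2^2 ≡ 4 (mod 23)
2^11 ≡ 1 (mod 23) ✓
Hence ord(2) = 11.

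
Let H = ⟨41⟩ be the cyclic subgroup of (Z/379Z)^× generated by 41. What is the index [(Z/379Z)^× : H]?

6

Since 41 ∈ (Z/379Z)^×, its order divides φ(379) = 379 − 1 = 378 = 2 · 3^3 · 7.
Divisors of 378: 1, 2, 3, 6, 7, 9, 14, 18, 21, 27, 42, 54, 63, 126, 189, 378.
Check 41^d mod 379 for each divisor in increasing order:
41^1 ≡ 41
41^2 ≡ 165
41^3 ≡ 322
41^6 ≡ 217
41^7 ≡ 180
41^9 ≡ 138
41^14 ≡ 185
41^18 ≡ 94
41^21 ≡ 327
41^27 ≡ 86
41^42 ≡ 51
41^54 ≡ 195
41^63 ≡ 1
So ord_379(41) = 63, hence |⟨41⟩| = 63.
The index is φ(379) / ord(41) = 378 / 63 = 6.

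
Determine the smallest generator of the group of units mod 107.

φ(107) = 107 − 1 = 106 = 2 · 53.
Test candidates g = 2, 3, … against the prime factors q ∈ {2, 53} of φ(107): g is a generator iff g^(106/q) ≢ 1 for every such q.
g = 2: 2^53 ≡ 106; 2^2 ≡ 4 — none is 1, so 2 is a primitive root.
So 2 is the smallest generator of (Z/107Z)^×.

2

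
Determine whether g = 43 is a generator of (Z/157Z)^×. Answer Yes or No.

φ(157) = 157 − 1 = 156 = 2^2 · 3 · 13.
Test 43^(156/q) mod 157 for each prime factor q of 156:
43^78 ≡ 156 (mod 157)  [q = 2: ≢ 1 ✓]
43^52 ≡ 144 (mod 157)  [q = 3: ≢ 1 ✓]
43^12 ≡ 39 (mod 157)  [q = 13: ≢ 1 ✓]
None equal 1, so ord_157(43) = 156: 43 is a primitive root.

Yes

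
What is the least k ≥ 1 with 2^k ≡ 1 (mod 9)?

Since 2 ∈ (Z/9Z)^×, its order divides φ(9) = φ(3^2) = 3·(3−1) = 6 = 2 · 3.
Divisors of 6: 1, 2, 3, 6.
Evaluate successive powers at the divisors of 6:
2^1 ≡ 2 (mod 9)
2^2 ≡ 4 (mod 9)
2^3 ≡ 8 (mod 9)
2^6 ≡ 1 (mod 9) ✓
So ord_9(2) = 6.

6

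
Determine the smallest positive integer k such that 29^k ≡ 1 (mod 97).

96

The order of 29 must divide φ(97) = 97 − 1 = 96 = 2^5 · 3.
Divisors of 96: 1, 2, 3, 4, 6, 8, 12, 16, 24, 32, 48, 96.
Compute 29^d (mod 97) for the divisors d until we hit 1:
29^1 ≡ 29 (mod 97)
29^2 ≡ 65 (mod 97)
29^3 ≡ 42 (mod 97)
29^4 ≡ 54 (mod 97)
29^6 ≡ 18 (mod 97)
29^8 ≡ 6 (mod 97)
29^12 ≡ 33 (mod 97)
29^16 ≡ 36 (mod 97)
29^24 ≡ 22 (mod 97)
29^32 ≡ 35 (mod 97)
29^48 ≡ 96 (mod 97)
29^96 ≡ 1 (mod 97) ✓
The smallest such exponent is 96, so the order of 29 is 96.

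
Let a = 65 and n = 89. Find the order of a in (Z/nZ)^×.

Since 65 ∈ (Z/89Z)^×, its order divides φ(89) = 89 − 1 = 88 = 2^3 · 11.
Divisors of 88: 1, 2, 4, 8, 11, 22, 44, 88.
Evaluate successive powers at the divisors of 88:
65^1 ≡ 65 (mod 89)
65^2 ≡ 42 (mod 89)
65^4 ≡ 73 (mod 89)
65^8 ≡ 78 (mod 89)
65^11 ≡ 52 (mod 89)
65^22 ≡ 34 (mod 89)
65^44 ≡ 88 (mod 89)
65^88 ≡ 1 (mod 89) ✓
So ord_89(65) = 88.

88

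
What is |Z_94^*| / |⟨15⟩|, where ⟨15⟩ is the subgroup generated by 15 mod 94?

The order of 15 must divide φ(94) = φ(2)·φ(47) = 1·46 = 46 = 2 · 23.
Divisors of 46: 1, 2, 23, 46.
Evaluate successive powers at the divisors of 46:
15^1 ≡ 15 (mod 94)
15^2 ≡ 37 (mod 94)
15^23 ≡ 93 (mod 94)
15^46 ≡ 1 (mod 94) ✓
So ord_94(15) = 46, hence |⟨15⟩| = 46.
[(Z/94Z)^× : ⟨15⟩] = 46/46 = 1.

1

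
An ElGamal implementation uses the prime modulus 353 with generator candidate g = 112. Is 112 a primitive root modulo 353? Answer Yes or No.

Yes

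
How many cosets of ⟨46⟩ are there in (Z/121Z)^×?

1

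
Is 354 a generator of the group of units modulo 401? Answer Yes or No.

No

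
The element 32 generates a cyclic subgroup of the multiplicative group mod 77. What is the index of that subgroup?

10

ord(32) | φ(77) = φ(7·11) = (7−1)·(11−1) = 6·10 = 60 = 2^2 · 3 · 5.
Divisors of 60: 1, 2, 3, 4, 5, 6, 10, 12, 15, 20, 30, 60.
Compute 32^d (mod 77) for the divisors d until we hit 1:
32^1 ≡ 32 (mod 77)
32^2 ≡ 23 (mod 77)
32^3 ≡ 43 (mod 77)
32^4 ≡ 67 (mod 77)
32^5 ≡ 65 (mod 77)
32^6 ≡ 1 (mod 77) ✓
The order of 32 is 6, so the subgroup it generates has 6 elements.
Index = |(Z/77Z)^×| / |⟨32⟩| = 60 / 6 = 10.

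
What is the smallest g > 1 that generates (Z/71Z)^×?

7

φ(71) = 71 − 1 = 70 = 2 · 5 · 7.
Test candidates g = 2, 3, … against the prime factors q ∈ {2, 5, 7} of φ(71): g is a generator iff g^(70/q) ≢ 1 for every such q.
g = 2: 2^35 ≡ 1 — hits 1, so not a primitive root.
g = 3: 3^35 ≡ 1 — hits 1, so not a primitive root.
g = 4: 4^35 ≡ 1 — hits 1, so not a primitive root.
g = 5: 5^35 ≡ 1 — hits 1, so not a primitive root.
g = 6: 6^35 ≡ 1 — hits 1, so not a primitive root.
g = 7: 7^35 ≡ 70; 7^14 ≡ 54; 7^10 ≡ 45 — none is 1, so 7 is a primitive root.
So 7 is the smallest generator of (Z/71Z)^×.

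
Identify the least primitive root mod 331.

3

φ(331) = 331 − 1 = 330 = 2 · 3 · 5 · 11.
g is a primitive root iff g^(330/q) ≢ 1 (mod 331) for each prime q ∈ {2, 3, 5, 11}.
g = 2: 2^165 ≡ 330; 2^110 ≡ 299; 2^66 ≡ 64; 2^30 ≡ 1 — hits 1, so not a primitive root.
g = 3: 3^165 ≡ 330; 3^110 ≡ 299; 3^66 ≡ 64; 3^30 ≡ 270 — none is 1, so 3 is a primitive root.
So 3 is the smallest generator of (Z/331Z)^×.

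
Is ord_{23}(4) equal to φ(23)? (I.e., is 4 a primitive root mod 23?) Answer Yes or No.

No

φ(23) = 23 − 1 = 22 = 2 · 11.
An element g generates (Z/23Z)^× iff g^(22/q) ≢ 1 (mod 23) for each prime q ∈ {2, 11}.
4^11 ≡ 1 (mod 23)  [q = 2: ≡ 1 ✗]
4^2 ≡ 16 (mod 23)  [q = 11: ≢ 1 ✓]
4^11 ≡ 1 shows ord(4) | 11, strictly less than φ(23); not a primitive root.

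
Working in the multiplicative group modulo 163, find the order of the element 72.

By Lagrange's theorem, ord_163(72) divides φ(163) = 163 − 1 = 162 = 2 · 3^4.
Divisors of 162: 1, 2, 3, 6, 9, 18, 27, 54, 81, 162.
Check 72^d mod 163 for each divisor in increasing order:
72^1 ≡ 72
72^2 ≡ 131
72^3 ≡ 141
72^6 ≡ 158
72^9 ≡ 110
72^18 ≡ 38
72^27 ≡ 105
72^54 ≡ 104
72^81 ≡ 162
72^162 ≡ 1
The smallest such exponent is 162, so the order of 72 is 162.

162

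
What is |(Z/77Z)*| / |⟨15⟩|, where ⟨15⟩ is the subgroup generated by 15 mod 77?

12

Since 15 ∈ (Z/77Z)^×, its order divides φ(77) = φ(7·11) = (7−1)·(11−1) = 6·10 = 60 = 2^2 · 3 · 5.
Divisors of 60: 1, 2, 3, 4, 5, 6, 10, 12, 15, 20, 30, 60.
Check 15^d mod 77 for each divisor in increasing order:
15^1 ≡ 15
15^2 ≡ 71
15^3 ≡ 64
15^4 ≡ 36
15^5 ≡ 1
Thus |⟨15⟩| = ord(15) = 5.
The index is φ(77) / ord(15) = 60 / 5 = 12.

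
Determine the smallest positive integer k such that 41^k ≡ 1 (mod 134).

66

The order of 41 must divide φ(134) = φ(2)·φ(67) = 1·66 = 66 = 2 · 3 · 11.
Divisors of 66: 1, 2, 3, 6, 11, 22, 33, 66.
Compute 41^d (mod 134) for the divisors d until we hit 1:
41^1 ≡ 41
41^2 ≡ 73
41^3 ≡ 45
41^6 ≡ 15
41^11 ≡ 97
41^22 ≡ 29
41^33 ≡ 133
41^66 ≡ 1
Hence ord(41) = 66.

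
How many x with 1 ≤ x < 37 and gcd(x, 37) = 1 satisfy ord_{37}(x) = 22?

0

φ(37) = 37 − 1 = 36 = 2^2 · 3^2.
Since (Z/37Z)^× is cyclic of order 36, the number of elements of order d is φ(d) when d | 36 and 0 otherwise.
Here 36 is not a multiple of 22, so there are no elements of order 22.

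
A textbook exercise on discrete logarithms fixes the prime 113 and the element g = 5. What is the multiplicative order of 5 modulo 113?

The order of 5 must divide φ(113) = 113 − 1 = 112 = 2^4 · 7.
Divisors of 112: 1, 2, 4, 7, 8, 14, 16, 28, 56, 112.
Test each divisor d:
5^1 ≡ 5
5^2 ≡ 25
5^4 ≡ 60
5^7 ≡ 42
5^8 ≡ 97
5^14 ≡ 69
5^16 ≡ 30
5^28 ≡ 15
5^56 ≡ 112
5^112 ≡ 1
Hence ord(5) = 112.

112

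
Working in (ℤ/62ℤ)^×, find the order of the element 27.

Since 27 ∈ (Z/62Z)^×, its order divides φ(62) = φ(2)·φ(31) = 1·30 = 30 = 2 · 3 · 5.
Divisors of 30: 1, 2, 3, 5, 6, 10, 15, 30.
Compute 27^d (mod 62) for the divisors d until we hit 1:
27^1 ≡ 27 (mod 62)
27^2 ≡ 47 (mod 62)
27^3 ≡ 29 (mod 62)
27^5 ≡ 61 (mod 62)
27^6 ≡ 35 (mod 62)
27^10 ≡ 1 (mod 62) ✓
So ord_62(27) = 10.

10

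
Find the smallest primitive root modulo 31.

φ(31) = 31 − 1 = 30 = 2 · 3 · 5.
Test candidates g = 2, 3, … against the prime factors q ∈ {2, 3, 5} of φ(31): g is a generator iff g^(30/q) ≢ 1 for every such q.
g = 2: 2^15 ≡ 1 — hits 1, so not a primitive root.
g = 3: 3^15 ≡ 30; 3^10 ≡ 25; 3^6 ≡ 16 — none is 1, so 3 is a primitive root.
So 3 is the smallest generator of (Z/31Z)^×.

3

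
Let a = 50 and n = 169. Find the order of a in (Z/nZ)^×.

156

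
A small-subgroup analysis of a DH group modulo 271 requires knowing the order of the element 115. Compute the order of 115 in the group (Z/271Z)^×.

54

By Lagrange's theorem, ord_271(115) divides φ(271) = 271 − 1 = 270 = 2 · 3^3 · 5.
Divisors of 270: 1, 2, 3, 5, 6, 9, 10, 15, 18, 27, 30, 45, 54, 90, 135, 270.
Test each divisor d:
115^1 ≡ 115
115^2 ≡ 217
115^3 ≡ 23
115^5 ≡ 113
115^6 ≡ 258
115^9 ≡ 243
115^10 ≡ 32
115^15 ≡ 93
115^18 ≡ 242
115^27 ≡ 270
115^30 ≡ 248
115^45 ≡ 29
115^54 ≡ 1
Therefore the multiplicative order of 115 modulo 271 is 54.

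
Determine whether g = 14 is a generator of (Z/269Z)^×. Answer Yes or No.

φ(269) = 269 − 1 = 268 = 2^2 · 67.
It suffices to check that the order of 14 is not a proper divisor of 268: compute 14^(268/q) for q ∈ {2, 67}.
14^134 ≡ 1 (mod 269)  [q = 2: ≡ 1 ✗]
14^4 ≡ 218 (mod 269)  [q = 67: ≢ 1 ✓]
The check at q = 2 fails, so 14 generates a proper subgroup.

No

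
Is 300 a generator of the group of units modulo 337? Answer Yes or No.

φ(337) = 337 − 1 = 336 = 2^4 · 3 · 7.
Test 300^(336/q) mod 337 for each prime factor q of 336:
300^168 ≡ 1 (mod 337)  [q = 2: ≡ 1 ✗]
300^112 ≡ 128 (mod 337)  [q = 3: ≢ 1 ✓]
300^48 ≡ 175 (mod 337)  [q = 7: ≢ 1 ✓]
The check at q = 2 fails, so 300 generates a proper subgroup.

No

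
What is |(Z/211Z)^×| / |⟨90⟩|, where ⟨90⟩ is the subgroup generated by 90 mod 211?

3

The order of 90 must divide φ(211) = 211 − 1 = 210 = 2 · 3 · 5 · 7.
Divisors of 210: 1, 2, 3, 5, 6, 7, 10, 14, 15, 21, 30, 35, 42, 70, 105, 210.
Check 90^d mod 211 for each divisor in increasing order:
90^1 ≡ 90 (mod 211)
90^2 ≡ 82 (mod 211)
90^3 ≡ 206 (mod 211)
90^5 ≡ 12 (mod 211)
90^6 ≡ 25 (mod 211)
90^7 ≡ 140 (mod 211)
90^10 ≡ 144 (mod 211)
90^14 ≡ 188 (mod 211)
90^15 ≡ 40 (mod 211)
90^21 ≡ 156 (mod 211)
90^30 ≡ 123 (mod 211)
90^35 ≡ 210 (mod 211)
90^42 ≡ 71 (mod 211)
90^70 ≡ 1 (mod 211) ✓
So ord_211(90) = 70, hence |⟨90⟩| = 70.
The index is φ(211) / ord(90) = 210 / 70 = 3.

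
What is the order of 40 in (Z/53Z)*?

26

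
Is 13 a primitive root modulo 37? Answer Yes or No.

Yes

φ(37) = 37 − 1 = 36 = 2^2 · 3^2.
Test 13^(36/q) mod 37 for each prime factor q of 36:
13^18 ≡ 36 (mod 37)  [q = 2: ≢ 1 ✓]
13^12 ≡ 10 (mod 37)  [q = 3: ≢ 1 ✓]
None equal 1, so ord_37(13) = 36: 13 is a primitive root.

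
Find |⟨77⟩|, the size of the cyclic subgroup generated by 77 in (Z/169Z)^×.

26

ord(77) | φ(169) = φ(13^2) = 13·(13−1) = 156 = 2^2 · 3 · 13.
Divisors of 156: 1, 2, 3, 4, 6, 12, 13, 26, 39, 52, 78, 156.
Test each divisor d:
77^1 ≡ 77
77^2 ≡ 14
77^3 ≡ 64
77^4 ≡ 27
77^6 ≡ 40
77^12 ≡ 79
77^13 ≡ 168
77^26 ≡ 1
Hence ord(77) = 26.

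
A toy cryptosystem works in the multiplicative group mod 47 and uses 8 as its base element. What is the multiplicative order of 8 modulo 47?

ord(8) | φ(47) = 47 − 1 = 46 = 2 · 23.
Divisors of 46: 1, 2, 23, 46.
Check 8^d mod 47 for each divisor in increasing order:
8^1 ≡ 8
8^2 ≡ 17
8^23 ≡ 1
Hence ord(8) = 23.

23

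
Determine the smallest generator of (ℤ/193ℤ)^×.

5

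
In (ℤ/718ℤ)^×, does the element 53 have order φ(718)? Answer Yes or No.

φ(718) = φ(2)·φ(359) = 1·358 = 358 = 2 · 179.
An element g generates (Z/718Z)^× iff g^(358/q) ≢ 1 (mod 718) for each prime q ∈ {2, 179}.
53^179 ≡ 717 (mod 718)  [q = 2: ≢ 1 ✓]
53^2 ≡ 655 (mod 718)  [q = 179: ≢ 1 ✓]
All checks pass, so 53 has order 358 and is a primitive root modulo 718.

Yes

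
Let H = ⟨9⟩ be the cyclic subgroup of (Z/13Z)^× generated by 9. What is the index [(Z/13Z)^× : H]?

The order of 9 must divide φ(13) = 13 − 1 = 12 = 2^2 · 3.
Divisors of 12: 1, 2, 3, 4, 6, 12.
Compute 9^d (mod 13) for the divisors d until we hit 1:
9^1 ≡ 9
9^2 ≡ 3
9^3 ≡ 1
The order of 9 is 3, so the subgroup it generates has 3 elements.
[(Z/13Z)^× : ⟨9⟩] = 12/3 = 4.

4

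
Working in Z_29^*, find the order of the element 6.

ord(6) | φ(29) = 29 − 1 = 28 = 2^2 · 7.
Divisors of 28: 1, 2, 4, 7, 14, 28.
Check 6^d mod 29 for each divisor in increasing order:
6^1 ≡ 6 (mod 29)
6^2 ≡ 7 (mod 29)
6^4 ≡ 20 (mod 29)
6^7 ≡ 28 (mod 29)
6^14 ≡ 1 (mod 29) ✓
The smallest such exponent is 14, so the order of 6 is 14.

14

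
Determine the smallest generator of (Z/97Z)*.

φ(97) = 97 − 1 = 96 = 2^5 · 3.
Test candidates g = 2, 3, … against the prime factors q ∈ {2, 3} of φ(97): g is a generator iff g^(96/q) ≢ 1 for every such q.
g = 2: 2^48 ≡ 1 — hits 1, so not a primitive root.
g = 3: 3^48 ≡ 1 — hits 1, so not a primitive root.
g = 4: 4^48 ≡ 1 — hits 1, so not a primitive root.
g = 5: 5^48 ≡ 96; 5^32 ≡ 35 — none is 1, so 5 is a primitive root.
The smallest primitive root modulo 97 is 5.

5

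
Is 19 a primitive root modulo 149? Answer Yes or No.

No

φ(149) = 149 − 1 = 148 = 2^2 · 37.
An element g generates (Z/149Z)^× iff g^(148/q) ≢ 1 (mod 149) for each prime q ∈ {2, 37}.
19^74 ≡ 1 (mod 149)  [q = 2: ≡ 1 ✗]
19^4 ≡ 95 (mod 149)  [q = 37: ≢ 1 ✓]
19^74 ≡ 1 shows ord(19) | 74, strictly less than φ(149); not a primitive root.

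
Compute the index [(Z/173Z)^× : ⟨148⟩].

4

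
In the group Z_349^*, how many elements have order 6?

φ(349) = 349 − 1 = 348 = 2^2 · 3 · 29.
Since (Z/349Z)^× is cyclic of order 348, the number of elements of order d is φ(d) when d | 348 and 0 otherwise.
6 = 2 · 3 divides 348, and φ(6) = 2.

2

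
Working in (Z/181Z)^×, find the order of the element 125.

Since 125 ∈ (Z/181Z)^×, its order divides φ(181) = 181 − 1 = 180 = 2^2 · 3^2 · 5.
Divisors of 180: 1, 2, 3, 4, 5, 6, 9, 10, 12, 15, 18, 20, 30, 36, 45, 60, 90, 180.
Test each divisor d:
125^1 ≡ 125 (mod 181)
125^2 ≡ 59 (mod 181)
125^3 ≡ 135 (mod 181)
125^4 ≡ 42 (mod 181)
125^5 ≡ 1 (mod 181) ✓
The smallest such exponent is 5, so the order of 125 is 5.

5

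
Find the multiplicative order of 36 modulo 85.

ord(36) | φ(85) = φ(5·17) = (5−1)·(17−1) = 4·16 = 64 = 2^6.
Divisors of 64: 1, 2, 4, 8, 16, 32, 64.
Check 36^d mod 85 for each divisor in increasing order:
36^1 ≡ 36 (mod 85)
36^2 ≡ 21 (mod 85)
36^4 ≡ 16 (mod 85)
36^8 ≡ 1 (mod 85) ✓
Therefore the multiplicative order of 36 modulo 85 is 8.

8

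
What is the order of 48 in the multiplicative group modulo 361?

By Lagrange's theorem, ord_361(48) divides φ(361) = φ(19^2) = 19·(19−1) = 342 = 2 · 3^2 · 19.
Divisors of 342: 1, 2, 3, 6, 9, 18, 19, 38, 57, 114, 171, 342.
Evaluate successive powers at the divisors of 342:
48^1 ≡ 48 (mod 361)
48^2 ≡ 138 (mod 361)
48^3 ≡ 126 (mod 361)
48^6 ≡ 353 (mod 361)
48^9 ≡ 75 (mod 361)
48^18 ≡ 210 (mod 361)
48^19 ≡ 333 (mod 361)
48^38 ≡ 62 (mod 361)
48^57 ≡ 69 (mod 361)
48^114 ≡ 68 (mod 361)
48^171 ≡ 360 (mod 361)
48^342 ≡ 1 (mod 361) ✓
So ord_361(48) = 342.

342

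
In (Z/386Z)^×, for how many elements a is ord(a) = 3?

φ(386) = φ(2)·φ(193) = 1·192 = 192 = 2^6 · 3.
(Z/386Z)^× is cyclic (|G| = 192); a cyclic group of order m has exactly φ(d) elements of each order d | m, and none otherwise.
3 | 192, and φ(3) = 3 − 1 = 2.

2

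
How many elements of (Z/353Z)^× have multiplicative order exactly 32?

16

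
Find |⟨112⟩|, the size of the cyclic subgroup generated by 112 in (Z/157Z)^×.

52

The order of 112 must divide φ(157) = 157 − 1 = 156 = 2^2 · 3 · 13.
Divisors of 156: 1, 2, 3, 4, 6, 12, 13, 26, 39, 52, 78, 156.
Check 112^d mod 157 for each divisor in increasing order:
112^1 ≡ 112 (mod 157)
112^2 ≡ 141 (mod 157)
112^3 ≡ 92 (mod 157)
112^4 ≡ 99 (mod 157)
112^6 ≡ 143 (mod 157)
112^12 ≡ 39 (mod 157)
112^13 ≡ 129 (mod 157)
112^26 ≡ 156 (mod 157)
112^39 ≡ 28 (mod 157)
112^52 ≡ 1 (mod 157) ✓
Therefore the multiplicative order of 112 modulo 157 is 52.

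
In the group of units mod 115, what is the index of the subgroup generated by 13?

ord(13) | φ(115) = φ(5·23) = (5−1)·(23−1) = 4·22 = 88 = 2^3 · 11.
Divisors of 88: 1, 2, 4, 8, 11, 22, 44, 88.
Test each divisor d:
13^1 ≡ 13 (mod 115)
13^2 ≡ 54 (mod 115)
13^4 ≡ 41 (mod 115)
13^8 ≡ 71 (mod 115)
13^11 ≡ 47 (mod 115)
13^22 ≡ 24 (mod 115)
13^44 ≡ 1 (mod 115) ✓
So ord_115(13) = 44, hence |⟨13⟩| = 44.
Index = |(Z/115Z)^×| / |⟨13⟩| = 88 / 44 = 2.

2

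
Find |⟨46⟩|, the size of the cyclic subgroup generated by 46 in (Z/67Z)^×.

66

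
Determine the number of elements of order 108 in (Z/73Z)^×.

0

φ(73) = 73 − 1 = 72 = 2^3 · 3^2.
In a cyclic group of order 72, there are φ(d) elements of order d for each divisor d of 72, and zero for non-divisors.
Since 108 ∤ 72, the count is 0.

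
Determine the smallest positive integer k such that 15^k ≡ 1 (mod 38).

18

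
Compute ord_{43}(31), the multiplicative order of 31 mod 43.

21

By Lagrange's theorem, ord_43(31) divides φ(43) = 43 − 1 = 42 = 2 · 3 · 7.
Divisors of 42: 1, 2, 3, 6, 7, 14, 21, 42.
Compute 31^d (mod 43) for the divisors d until we hit 1:
31^1 ≡ 31 (mod 43)
31^2 ≡ 15 (mod 43)
31^3 ≡ 35 (mod 43)
31^6 ≡ 21 (mod 43)
31^7 ≡ 6 (mod 43)
31^14 ≡ 36 (mod 43)
31^21 ≡ 1 (mod 43) ✓
So ord_43(31) = 21.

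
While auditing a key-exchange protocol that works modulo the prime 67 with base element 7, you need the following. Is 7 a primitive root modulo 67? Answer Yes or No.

φ(67) = 67 − 1 = 66 = 2 · 3 · 11.
Test 7^(66/q) mod 67 for each prime factor q of 66:
7^33 ≡ 66 (mod 67)  [q = 2: ≢ 1 ✓]
7^22 ≡ 29 (mod 67)  [q = 3: ≢ 1 ✓]
7^6 ≡ 64 (mod 67)  [q = 11: ≢ 1 ✓]
None equal 1, so ord_67(7) = 66: 7 is a primitive root.

Yes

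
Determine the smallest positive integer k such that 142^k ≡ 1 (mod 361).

Since 142 ∈ (Z/361Z)^×, its order divides φ(361) = φ(19^2) = 19·(19−1) = 342 = 2 · 3^2 · 19.
Divisors of 342: 1, 2, 3, 6, 9, 18, 19, 38, 57, 114, 171, 342.
Evaluate successive powers at the divisors of 342:
142^1 ≡ 142
142^2 ≡ 309
142^3 ≡ 197
142^6 ≡ 182
142^9 ≡ 115
142^18 ≡ 229
142^19 ≡ 28
142^38 ≡ 62
142^57 ≡ 292
142^114 ≡ 68
142^171 ≡ 1
Therefore the multiplicative order of 142 modulo 361 is 171.

171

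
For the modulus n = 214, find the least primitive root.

5

φ(214) = φ(2)·φ(107) = 1·106 = 106 = 2 · 53.
Test candidates g = 2, 3, … against the prime factors q ∈ {2, 53} of φ(214): g is a generator iff g^(106/q) ≢ 1 for every such q.
g = 2: gcd(2, 214) = 2 > 1, not a unit — skip.
g = 3: 3^53 ≡ 1 — hits 1, so not a primitive root.
g = 4: gcd(4, 214) = 2 > 1, not a unit — skip.
g = 5: 5^53 ≡ 213; 5^2 ≡ 25 — none is 1, so 5 is a primitive root.
Hence the least primitive root of 214 is 5.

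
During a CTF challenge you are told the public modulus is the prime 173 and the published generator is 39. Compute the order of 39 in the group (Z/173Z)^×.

Since 39 ∈ (Z/173Z)^×, its order divides φ(173) = 173 − 1 = 172 = 2^2 · 43.
Divisors of 172: 1, 2, 4, 43, 86, 172.
Check 39^d mod 173 for each divisor in increasing order:
39^1 ≡ 39
39^2 ≡ 137
39^4 ≡ 85
39^43 ≡ 80
39^86 ≡ 172
39^172 ≡ 1
The smallest such exponent is 172, so the order of 39 is 172.

172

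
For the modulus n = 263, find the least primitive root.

5

φ(263) = 263 − 1 = 262 = 2 · 131.
Test candidates g = 2, 3, … against the prime factors q ∈ {2, 131} of φ(263): g is a generator iff g^(262/q) ≢ 1 for every such q.
g = 2: 2^131 ≡ 1 — hits 1, so not a primitive root.
g = 3: 3^131 ≡ 1 — hits 1, so not a primitive root.
g = 4: 4^131 ≡ 1 — hits 1, so not a primitive root.
g = 5: 5^131 ≡ 262; 5^2 ≡ 25 — none is 1, so 5 is a primitive root.
Hence the least primitive root of 263 is 5.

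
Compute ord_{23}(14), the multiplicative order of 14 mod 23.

22

By Lagrange's theorem, ord_23(14) divides φ(23) = 23 − 1 = 22 = 2 · 11.
Divisors of 22: 1, 2, 11, 22.
Evaluate successive powers at the divisors of 22:
14^1 ≡ 14 (mod 23)
14^2 ≡ 12 (mod 23)
14^11 ≡ 22 (mod 23)
14^22 ≡ 1 (mod 23) ✓
The smallest such exponent is 22, so the order of 14 is 22.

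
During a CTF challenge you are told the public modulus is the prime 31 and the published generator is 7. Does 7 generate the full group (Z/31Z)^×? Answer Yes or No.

φ(31) = 31 − 1 = 30 = 2 · 3 · 5.
It suffices to check that the order of 7 is not a proper divisor of 30: compute 7^(30/q) for q ∈ {2, 3, 5}.
7^15 ≡ 1 (mod 31)  [q = 2: ≡ 1 ✗]
7^10 ≡ 25 (mod 31)  [q = 3: ≢ 1 ✓]
7^6 ≡ 4 (mod 31)  [q = 5: ≢ 1 ✓]
7^15 ≡ 1 shows ord(7) | 15, strictly less than φ(31); not a primitive root.

No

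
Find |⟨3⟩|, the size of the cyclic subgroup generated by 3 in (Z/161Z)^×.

66

By Lagrange's theorem, ord_161(3) divides φ(161) = φ(7·23) = (7−1)·(23−1) = 6·22 = 132 = 2^2 · 3 · 11.
Divisors of 132: 1, 2, 3, 4, 6, 11, 12, 22, 33, 44, 66, 132.
Compute 3^d (mod 161) for the divisors d until we hit 1:
3^1 ≡ 3 (mod 161)
3^2 ≡ 9 (mod 161)
3^3 ≡ 27 (mod 161)
3^4 ≡ 81 (mod 161)
3^6 ≡ 85 (mod 161)
3^11 ≡ 47 (mod 161)
3^12 ≡ 141 (mod 161)
3^22 ≡ 116 (mod 161)
3^33 ≡ 139 (mod 161)
3^44 ≡ 93 (mod 161)
3^66 ≡ 1 (mod 161) ✓
So ord_161(3) = 66.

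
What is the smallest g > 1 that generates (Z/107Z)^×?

φ(107) = 107 − 1 = 106 = 2 · 53.
g is a primitive root iff g^(106/q) ≢ 1 (mod 107) for each prime q ∈ {2, 53}.
g = 2: 2^53 ≡ 106; 2^2 ≡ 4 — none is 1, so 2 is a primitive root.
So 2 is the smallest generator of (Z/107Z)^×.

2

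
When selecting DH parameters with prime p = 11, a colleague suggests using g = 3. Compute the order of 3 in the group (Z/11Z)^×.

5

The order of 3 must divide φ(11) = 11 − 1 = 10 = 2 · 5.
Divisors of 10: 1, 2, 5, 10.
Compute 3^d (mod 11) for the divisors d until we hit 1:
3^1 ≡ 3 (mod 11)
3^2 ≡ 9 (mod 11)
3^5 ≡ 1 (mod 11) ✓
Hence ord(3) = 5.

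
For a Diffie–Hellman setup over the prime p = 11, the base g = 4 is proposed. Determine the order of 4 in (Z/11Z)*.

By Lagrange's theorem, ord_11(4) divides φ(11) = 11 − 1 = 10 = 2 · 5.
Divisors of 10: 1, 2, 5, 10.
Evaluate successive powers at the divisors of 10:
4^1 ≡ 4 (mod 11)
4^2 ≡ 5 (mod 11)
4^5 ≡ 1 (mod 11) ✓
Therefore the multiplicative order of 4 modulo 11 is 5.

5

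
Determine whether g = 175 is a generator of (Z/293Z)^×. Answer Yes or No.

φ(293) = 293 − 1 = 292 = 2^2 · 73.
175 is a primitive root mod 293 iff 175^(φ(293)/q) ≢ 1 for every prime q | φ(293), i.e. q ∈ {2, 73}.
175^146 ≡ 292 (mod 293)  [q = 2: ≢ 1 ✓]
175^4 ≡ 262 (mod 293)  [q = 73: ≢ 1 ✓]
All checks pass, so 175 has order 292 and is a primitive root modulo 293.

Yes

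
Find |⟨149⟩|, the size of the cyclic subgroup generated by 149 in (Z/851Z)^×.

22

By Lagrange's theorem, ord_851(149) divides φ(851) = φ(23·37) = (23−1)·(37−1) = 22·36 = 792 = 2^3 · 3^2 · 11.
Divisors of 792: 1, 2, 3, 4, 6, 8, 9, 11, 12, 18, 22, 24, 33, 36, 44, 66, 72, 88, 99, 132, 198, 264, 396, 792.
Test each divisor d:
149^1 ≡ 149
149^2 ≡ 75
149^3 ≡ 112
149^4 ≡ 519
149^6 ≡ 630
149^8 ≡ 445
149^9 ≡ 778
149^11 ≡ 482
149^12 ≡ 334
149^18 ≡ 223
149^22 ≡ 1
So ord_851(149) = 22.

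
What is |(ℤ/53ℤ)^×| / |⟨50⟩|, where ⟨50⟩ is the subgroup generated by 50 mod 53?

1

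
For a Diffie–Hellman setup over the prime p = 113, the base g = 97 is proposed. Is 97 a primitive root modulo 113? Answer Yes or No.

φ(113) = 113 − 1 = 112 = 2^4 · 7.
97 is a primitive root mod 113 iff 97^(φ(113)/q) ≢ 1 for every prime q | φ(113), i.e. q ∈ {2, 7}.
97^56 ≡ 1 (mod 113)  [q = 2: ≡ 1 ✗]
97^16 ≡ 30 (mod 113)  [q = 7: ≢ 1 ✓]
97^56 ≡ 1 shows ord(97) | 56, strictly less than φ(113); not a primitive root.

No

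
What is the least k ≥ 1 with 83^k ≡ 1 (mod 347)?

By Lagrange's theorem, ord_347(83) divides φ(347) = 347 − 1 = 346 = 2 · 173.
Divisors of 346: 1, 2, 173, 346.
Compute 83^d (mod 347) for the divisors d until we hit 1:
83^1 ≡ 83 (mod 347)
83^2 ≡ 296 (mod 347)
83^173 ≡ 1 (mod 347) ✓
Hence ord(83) = 173.

173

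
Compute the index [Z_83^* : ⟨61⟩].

2

By Lagrange's theorem, ord_83(61) divides φ(83) = 83 − 1 = 82 = 2 · 41.
Divisors of 82: 1, 2, 41, 82.
Test each divisor d:
61^1 ≡ 61 (mod 83)
61^2 ≡ 69 (mod 83)
61^41 ≡ 1 (mod 83) ✓
Thus |⟨61⟩| = ord(61) = 41.
[(Z/83Z)^× : ⟨61⟩] = 82/41 = 2.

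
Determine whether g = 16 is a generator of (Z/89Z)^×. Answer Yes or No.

φ(89) = 89 − 1 = 88 = 2^3 · 11.
An element g generates (Z/89Z)^× iff g^(88/q) ≢ 1 (mod 89) for each prime q ∈ {2, 11}.
16^44 ≡ 1 (mod 89)  [q = 2: ≡ 1 ✗]
16^8 ≡ 45 (mod 89)  [q = 11: ≢ 1 ✓]
16^44 ≡ 1 shows ord(16) | 44, strictly less than φ(89); not a primitive root.

No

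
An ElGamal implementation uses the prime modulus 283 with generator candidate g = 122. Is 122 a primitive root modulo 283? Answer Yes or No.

No

φ(283) = 283 − 1 = 282 = 2 · 3 · 47.
Test 122^(282/q) mod 283 for each prime factor q of 282:
122^141 ≡ 282 (mod 283)  [q = 2: ≢ 1 ✓]
122^94 ≡ 1 (mod 283)  [q = 3: ≡ 1 ✗]
122^6 ≡ 250 (mod 283)  [q = 47: ≢ 1 ✓]
122^94 ≡ 1 shows ord(122) | 94, strictly less than φ(283); not a primitive root.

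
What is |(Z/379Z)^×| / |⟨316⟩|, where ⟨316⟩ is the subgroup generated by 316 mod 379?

6

ord(316) | φ(379) = 379 − 1 = 378 = 2 · 3^3 · 7.
Divisors of 378: 1, 2, 3, 6, 7, 9, 14, 18, 21, 27, 42, 54, 63, 126, 189, 378.
Check 316^d mod 379 for each divisor in increasing order:
316^1 ≡ 316 (mod 379)
316^2 ≡ 179 (mod 379)
316^3 ≡ 93 (mod 379)
316^6 ≡ 311 (mod 379)
316^7 ≡ 115 (mod 379)
316^9 ≡ 119 (mod 379)
316^14 ≡ 339 (mod 379)
316^18 ≡ 138 (mod 379)
316^21 ≡ 327 (mod 379)
316^27 ≡ 125 (mod 379)
316^42 ≡ 51 (mod 379)
316^54 ≡ 86 (mod 379)
316^63 ≡ 1 (mod 379) ✓
So ord_379(316) = 63, hence |⟨316⟩| = 63.
The index is φ(379) / ord(316) = 378 / 63 = 6.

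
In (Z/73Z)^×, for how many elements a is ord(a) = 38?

φ(73) = 73 − 1 = 72 = 2^3 · 3^2.
Since (Z/73Z)^× is cyclic of order 72, the number of elements of order d is φ(d) when d | 72 and 0 otherwise.
Since 38 ∤ 72, the count is 0.

0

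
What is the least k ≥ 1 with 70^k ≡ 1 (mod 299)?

4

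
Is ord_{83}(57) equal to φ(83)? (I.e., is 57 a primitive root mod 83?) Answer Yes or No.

Yes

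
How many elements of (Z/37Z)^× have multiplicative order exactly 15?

0

φ(37) = 37 − 1 = 36 = 2^2 · 3^2.
In a cyclic group of order 36, there are φ(d) elements of order d for each divisor d of 36, and zero for non-divisors.
Here 36 is not a multiple of 15, so there are no elements of order 15.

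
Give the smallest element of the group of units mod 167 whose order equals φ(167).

5

φ(167) = 167 − 1 = 166 = 2 · 83.
g is a primitive root iff g^(166/q) ≢ 1 (mod 167) for each prime q ∈ {2, 83}.
g = 2: 2^83 ≡ 1 — hits 1, so not a primitive root.
g = 3: 3^83 ≡ 1 — hits 1, so not a primitive root.
g = 4: 4^83 ≡ 1 — hits 1, so not a primitive root.
g = 5: 5^83 ≡ 166; 5^2 ≡ 25 — none is 1, so 5 is a primitive root.
The smallest primitive root modulo 167 is 5.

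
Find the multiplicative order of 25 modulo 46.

11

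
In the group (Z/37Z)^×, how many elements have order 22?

0

φ(37) = 37 − 1 = 36 = 2^2 · 3^2.
Since (Z/37Z)^× is cyclic of order 36, the number of elements of order d is φ(d) when d | 36 and 0 otherwise.
Here 36 is not a multiple of 22, so there are no elements of order 22.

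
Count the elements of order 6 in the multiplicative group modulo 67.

φ(67) = 67 − 1 = 66 = 2 · 3 · 11.
In a cyclic group of order 66, there are φ(d) elements of order d for each divisor d of 66, and zero for non-divisors.
6 = 2 · 3 divides 66, and φ(6) = 2.

2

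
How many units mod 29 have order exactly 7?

6

φ(29) = 29 − 1 = 28 = 2^2 · 7.
In a cyclic group of order 28, there are φ(d) elements of order d for each divisor d of 28, and zero for non-divisors.
7 | 28, and φ(7) = 7 − 1 = 6.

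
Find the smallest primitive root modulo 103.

5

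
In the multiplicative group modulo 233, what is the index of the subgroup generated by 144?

The order of 144 must divide φ(233) = 233 − 1 = 232 = 2^3 · 29.
Divisors of 232: 1, 2, 4, 8, 29, 58, 116, 232.
Evaluate successive powers at the divisors of 232:
144^1 ≡ 144 (mod 233)
144^2 ≡ 232 (mod 233)
144^4 ≡ 1 (mod 233) ✓
The order of 144 is 4, so the subgroup it generates has 4 elements.
[(Z/233Z)^× : ⟨144⟩] = 232/4 = 58.

58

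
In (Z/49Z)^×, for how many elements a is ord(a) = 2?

φ(49) = φ(7^2) = 7·(7−1) = 42 = 2 · 3 · 7.
(Z/49Z)^× is cyclic (|G| = 42); a cyclic group of order m has exactly φ(d) elements of each order d | m, and none otherwise.
2 | 42, and φ(2) = 2 − 1 = 1.

1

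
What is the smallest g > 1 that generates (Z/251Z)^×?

φ(251) = 251 − 1 = 250 = 2 · 5^3.
g is a primitive root iff g^(250/q) ≢ 1 (mod 251) for each prime q ∈ {2, 5}.
g = 2: 2^125 ≡ 250; 2^50 ≡ 1 — hits 1, so not a primitive root.
g = 3: 3^125 ≡ 1 — hits 1, so not a primitive root.
g = 4: 4^125 ≡ 1 — hits 1, so not a primitive root.
g = 5: 5^125 ≡ 1 — hits 1, so not a primitive root.
g = 6: 6^125 ≡ 250; 6^50 ≡ 219 — none is 1, so 6 is a primitive root.
The smallest primitive root modulo 251 is 6.

6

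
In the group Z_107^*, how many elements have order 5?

0

φ(107) = 107 − 1 = 106 = 2 · 53.
In a cyclic group of order 106, there are φ(d) elements of order d for each divisor d of 106, and zero for non-divisors.
Here 106 is not a multiple of 5, so there are no elements of order 5.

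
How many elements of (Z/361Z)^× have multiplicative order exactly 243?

0

φ(361) = φ(19^2) = 19·(19−1) = 342 = 2 · 3^2 · 19.
In a cyclic group of order 342, there are φ(d) elements of order d for each divisor d of 342, and zero for non-divisors.
243 does not divide 342, so no element of (Z/361Z)^× has order 243.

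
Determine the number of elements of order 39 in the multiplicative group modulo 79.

24

φ(79) = 79 − 1 = 78 = 2 · 3 · 13.
(Z/79Z)^× is cyclic (|G| = 78); a cyclic group of order m has exactly φ(d) elements of each order d | m, and none otherwise.
39 = 3 · 13 divides 78, and φ(39) = 24.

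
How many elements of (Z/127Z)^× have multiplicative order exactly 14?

φ(127) = 127 − 1 = 126 = 2 · 3^2 · 7.
In a cyclic group of order 126, there are φ(d) elements of order d for each divisor d of 126, and zero for non-divisors.
14 = 2 · 7 divides 126, and φ(14) = 6.

6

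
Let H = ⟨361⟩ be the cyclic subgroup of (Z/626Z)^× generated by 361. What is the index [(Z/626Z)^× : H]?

24

The order of 361 must divide φ(626) = φ(2)·φ(313) = 1·312 = 312 = 2^3 · 3 · 13.
Divisors of 312: 1, 2, 3, 4, 6, 8, 12, 13, 24, 26, 39, 52, 78, 104, 156, 312.
Test each divisor d:
361^1 ≡ 361
361^2 ≡ 113
361^3 ≡ 103
361^4 ≡ 249
361^6 ≡ 593
361^8 ≡ 27
361^12 ≡ 463
361^13 ≡ 1
So ord_626(361) = 13, hence |⟨361⟩| = 13.
[(Z/626Z)^× : ⟨361⟩] = 312/13 = 24.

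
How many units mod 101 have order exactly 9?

0

φ(101) = 101 − 1 = 100 = 2^2 · 5^2.
(Z/101Z)^× is cyclic (|G| = 100); a cyclic group of order m has exactly φ(d) elements of each order d | m, and none otherwise.
Since 9 ∤ 100, the count is 0.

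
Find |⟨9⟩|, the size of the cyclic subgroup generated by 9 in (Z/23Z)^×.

By Lagrange's theorem, ord_23(9) divides φ(23) = 23 − 1 = 22 = 2 · 11.
Divisors of 22: 1, 2, 11, 22.
Test each divisor d:
9^1 ≡ 9
9^2 ≡ 12
9^11 ≡ 1
The smallest such exponent is 11, so the order of 9 is 11.

11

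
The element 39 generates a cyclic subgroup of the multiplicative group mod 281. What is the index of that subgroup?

10

ord(39) | φ(281) = 281 − 1 = 280 = 2^3 · 5 · 7.
Divisors of 280: 1, 2, 4, 5, 7, 8, 10, 14, 20, 28, 35, 40, 56, 70, 140, 280.
Test each divisor d:
39^1 ≡ 39 (mod 281)
39^2 ≡ 116 (mod 281)
39^4 ≡ 249 (mod 281)
39^5 ≡ 157 (mod 281)
39^7 ≡ 228 (mod 281)
39^8 ≡ 181 (mod 281)
39^10 ≡ 202 (mod 281)
39^14 ≡ 280 (mod 281)
39^20 ≡ 59 (mod 281)
39^28 ≡ 1 (mod 281) ✓
Thus |⟨39⟩| = ord(39) = 28.
The index is φ(281) / ord(39) = 280 / 28 = 10.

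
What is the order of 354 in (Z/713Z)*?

ord(354) | φ(713) = φ(23·31) = (23−1)·(31−1) = 22·30 = 660 = 2^2 · 3 · 5 · 11.
Divisors of 660: 1, 2, 3, 4, 5, 6, 10, 11, 12, 15, 20, 22, 30, 33, 44, 55, 60, 66, 110, 132, 165, 220, 330, 660.
Test each divisor d:
354^1 ≡ 354 (mod 713)
354^2 ≡ 541 (mod 713)
354^3 ≡ 430 (mod 713)
354^4 ≡ 351 (mod 713)
354^5 ≡ 192 (mod 713)
354^6 ≡ 233 (mod 713)
354^10 ≡ 501 (mod 713)
354^11 ≡ 530 (mod 713)
354^12 ≡ 101 (mod 713)
354^15 ≡ 650 (mod 713)
354^20 ≡ 25 (mod 713)
354^22 ≡ 691 (mod 713)
354^30 ≡ 404 (mod 713)
354^33 ≡ 461 (mod 713)
354^44 ≡ 484 (mod 713)
354^55 ≡ 553 (mod 713)
354^60 ≡ 652 (mod 713)
354^66 ≡ 47 (mod 713)
354^110 ≡ 645 (mod 713)
354^132 ≡ 70 (mod 713)
354^165 ≡ 185 (mod 713)
354^220 ≡ 346 (mod 713)
354^330 ≡ 1 (mod 713) ✓
Hence ord(354) = 330.

330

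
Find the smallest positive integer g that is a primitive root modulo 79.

3

φ(79) = 79 − 1 = 78 = 2 · 3 · 13.
g is a primitive root iff g^(78/q) ≢ 1 (mod 79) for each prime q ∈ {2, 3, 13}.
g = 2: 2^39 ≡ 1 — hits 1, so not a primitive root.
g = 3: 3^39 ≡ 78; 3^26 ≡ 23; 3^6 ≡ 18 — none is 1, so 3 is a primitive root.
So 3 is the smallest generator of (Z/79Z)^×.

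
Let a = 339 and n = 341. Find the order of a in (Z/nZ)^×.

10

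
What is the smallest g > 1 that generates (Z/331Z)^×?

3

φ(331) = 331 − 1 = 330 = 2 · 3 · 5 · 11.
Test candidates g = 2, 3, … against the prime factors q ∈ {2, 3, 5, 11} of φ(331): g is a generator iff g^(330/q) ≢ 1 for every such q.
g = 2: 2^165 ≡ 330; 2^110 ≡ 299; 2^66 ≡ 64; 2^30 ≡ 1 — hits 1, so not a primitive root.
g = 3: 3^165 ≡ 330; 3^110 ≡ 299; 3^66 ≡ 64; 3^30 ≡ 270 — none is 1, so 3 is a primitive root.
Hence the least primitive root of 331 is 3.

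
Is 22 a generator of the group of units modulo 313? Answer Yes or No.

No

φ(313) = 313 − 1 = 312 = 2^3 · 3 · 13.
It suffices to check that the order of 22 is not a proper divisor of 312: compute 22^(312/q) for q ∈ {2, 3, 13}.
22^156 ≡ 1 (mod 313)  [q = 2: ≡ 1 ✗]
22^104 ≡ 98 (mod 313)  [q = 3: ≢ 1 ✓]
22^24 ≡ 58 (mod 313)  [q = 13: ≢ 1 ✓]
The check at q = 2 fails, so 22 generates a proper subgroup.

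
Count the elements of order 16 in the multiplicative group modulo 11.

0

φ(11) = 11 − 1 = 10 = 2 · 5.
In a cyclic group of order 10, there are φ(d) elements of order d for each divisor d of 10, and zero for non-divisors.
16 does not divide 10, so no element of (Z/11Z)^× has order 16.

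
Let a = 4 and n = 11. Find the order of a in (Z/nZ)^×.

5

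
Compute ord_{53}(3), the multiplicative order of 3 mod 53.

52

The order of 3 must divide φ(53) = 53 − 1 = 52 = 2^2 · 13.
Divisors of 52: 1, 2, 4, 13, 26, 52.
Evaluate successive powers at the divisors of 52:
3^1 ≡ 3 (mod 53)
3^2 ≡ 9 (mod 53)
3^4 ≡ 28 (mod 53)
3^13 ≡ 30 (mod 53)
3^26 ≡ 52 (mod 53)
3^52 ≡ 1 (mod 53) ✓
Hence ord(3) = 52.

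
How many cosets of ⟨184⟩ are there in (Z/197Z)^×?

ord(184) | φ(197) = 197 − 1 = 196 = 2^2 · 7^2.
Divisors of 196: 1, 2, 4, 7, 14, 28, 49, 98, 196.
Compute 184^d (mod 197) for the divisors d until we hit 1:
184^1 ≡ 184 (mod 197)
184^2 ≡ 169 (mod 197)
184^4 ≡ 193 (mod 197)
184^7 ≡ 120 (mod 197)
184^14 ≡ 19 (mod 197)
184^28 ≡ 164 (mod 197)
184^49 ≡ 14 (mod 197)
184^98 ≡ 196 (mod 197)
184^196 ≡ 1 (mod 197) ✓
Thus |⟨184⟩| = ord(184) = 196.
Index = |(Z/197Z)^×| / |⟨184⟩| = 196 / 196 = 1.

1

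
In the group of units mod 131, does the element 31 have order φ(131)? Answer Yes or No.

Yes

φ(131) = 131 − 1 = 130 = 2 · 5 · 13.
Test 31^(130/q) mod 131 for each prime factor q of 130:
31^65 ≡ 130 (mod 131)  [q = 2: ≢ 1 ✓]
31^26 ≡ 89 (mod 131)  [q = 5: ≢ 1 ✓]
31^10 ≡ 62 (mod 131)  [q = 13: ≢ 1 ✓]
Every test exponent gives a nontrivial residue, hence 31 generates the full group.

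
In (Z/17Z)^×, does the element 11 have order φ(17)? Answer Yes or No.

Yes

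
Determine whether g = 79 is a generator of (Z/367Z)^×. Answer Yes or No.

φ(367) = 367 − 1 = 366 = 2 · 3 · 61.
79 is a primitive root mod 367 iff 79^(φ(367)/q) ≢ 1 for every prime q | φ(367), i.e. q ∈ {2, 3, 61}.
79^183 ≡ 366 (mod 367)  [q = 2: ≢ 1 ✓]
79^122 ≡ 83 (mod 367)  [q = 3: ≢ 1 ✓]
79^6 ≡ 8 (mod 367)  [q = 61: ≢ 1 ✓]
Every test exponent gives a nontrivial residue, hence 79 generates the full group.

Yes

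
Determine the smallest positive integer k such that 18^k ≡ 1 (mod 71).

35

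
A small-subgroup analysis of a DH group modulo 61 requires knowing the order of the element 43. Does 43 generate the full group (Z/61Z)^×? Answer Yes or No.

Yes

φ(61) = 61 − 1 = 60 = 2^2 · 3 · 5.
An element g generates (Z/61Z)^× iff g^(60/q) ≢ 1 (mod 61) for each prime q ∈ {2, 3, 5}.
43^30 ≡ 60 (mod 61)  [q = 2: ≢ 1 ✓]
43^20 ≡ 47 (mod 61)  [q = 3: ≢ 1 ✓]
43^12 ≡ 58 (mod 61)  [q = 5: ≢ 1 ✓]
None equal 1, so ord_61(43) = 60: 43 is a primitive root.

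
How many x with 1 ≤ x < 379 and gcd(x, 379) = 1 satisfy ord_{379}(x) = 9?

φ(379) = 379 − 1 = 378 = 2 · 3^3 · 7.
Since (Z/379Z)^× is cyclic of order 378, the number of elements of order d is φ(d) when d | 378 and 0 otherwise.
9 = 3^2 divides 378, and φ(9) = 6.

6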